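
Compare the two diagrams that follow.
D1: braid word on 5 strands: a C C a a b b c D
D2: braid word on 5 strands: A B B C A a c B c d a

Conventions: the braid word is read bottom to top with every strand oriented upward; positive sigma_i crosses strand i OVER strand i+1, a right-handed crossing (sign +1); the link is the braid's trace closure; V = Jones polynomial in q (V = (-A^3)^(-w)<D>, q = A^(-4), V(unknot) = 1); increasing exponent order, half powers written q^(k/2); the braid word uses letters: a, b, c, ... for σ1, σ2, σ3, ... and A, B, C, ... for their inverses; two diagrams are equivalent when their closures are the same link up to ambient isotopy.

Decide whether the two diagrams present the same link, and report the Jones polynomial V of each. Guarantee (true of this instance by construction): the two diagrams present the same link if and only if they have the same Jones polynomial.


same link: no
V(D1) = -q^(3/2) - 2q^(7/2) + q^(9/2) - q^(11/2) + q^(13/2)  [9 crossings, <D> = -A^-17 + A^-13 - A^-9 + 2A^-5 + A^3, w = +3]
V(D2) = q^(-9/2) - q^(-5/2) - q^(-3/2) - q^(-1/2)  (w -1, c 11, <D> = A^-1 + A^3 + A^7 - A^15)
note: V(q) takes 2 values over 2 diagrams, fixing the grouping


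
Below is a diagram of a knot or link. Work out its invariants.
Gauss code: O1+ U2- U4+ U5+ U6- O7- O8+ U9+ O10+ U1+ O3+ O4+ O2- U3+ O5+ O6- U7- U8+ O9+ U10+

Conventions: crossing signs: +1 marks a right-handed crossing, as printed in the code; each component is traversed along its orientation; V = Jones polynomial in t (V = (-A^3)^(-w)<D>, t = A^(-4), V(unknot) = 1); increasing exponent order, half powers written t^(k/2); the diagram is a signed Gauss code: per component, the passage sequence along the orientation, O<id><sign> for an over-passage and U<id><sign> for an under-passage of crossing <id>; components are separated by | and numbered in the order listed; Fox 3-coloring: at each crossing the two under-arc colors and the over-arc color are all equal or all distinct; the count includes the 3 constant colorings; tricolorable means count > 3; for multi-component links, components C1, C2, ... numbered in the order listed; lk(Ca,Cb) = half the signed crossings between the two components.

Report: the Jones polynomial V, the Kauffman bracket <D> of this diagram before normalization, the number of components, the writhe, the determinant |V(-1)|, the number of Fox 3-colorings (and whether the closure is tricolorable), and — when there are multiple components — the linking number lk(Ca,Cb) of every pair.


V = t + t^3 - t^4
<D> = -A^-4 + 1 + A^8 (w = +4)
1 component over 10 crossings, w = +4
9 Fox colorings among 3^10, |V(-1)| = 3: tricolorable
why: w = +4 shifts under R1 moves; the (-A^3)^(-4) factor cancels that in V


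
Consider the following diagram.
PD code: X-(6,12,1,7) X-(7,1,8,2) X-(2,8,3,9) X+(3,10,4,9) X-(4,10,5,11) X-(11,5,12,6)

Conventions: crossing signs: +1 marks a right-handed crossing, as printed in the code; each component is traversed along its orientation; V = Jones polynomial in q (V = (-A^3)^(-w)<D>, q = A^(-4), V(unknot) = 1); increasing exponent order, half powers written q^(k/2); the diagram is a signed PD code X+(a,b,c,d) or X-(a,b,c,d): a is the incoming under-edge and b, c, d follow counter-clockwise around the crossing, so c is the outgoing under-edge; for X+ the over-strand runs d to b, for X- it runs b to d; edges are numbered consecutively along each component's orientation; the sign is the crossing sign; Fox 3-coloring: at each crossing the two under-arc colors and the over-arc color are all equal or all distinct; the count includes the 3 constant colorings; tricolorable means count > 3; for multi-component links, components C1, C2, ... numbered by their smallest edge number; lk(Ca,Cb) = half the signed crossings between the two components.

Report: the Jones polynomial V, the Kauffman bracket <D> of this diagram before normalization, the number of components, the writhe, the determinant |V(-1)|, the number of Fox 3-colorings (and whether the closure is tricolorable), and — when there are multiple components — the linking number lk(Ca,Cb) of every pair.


Jones polynomial: V(q) = -q^(-11/2) + q^(-9/2) - q^(-7/2) - q^(-3/2)
<D> = -A^-6 - A^2 + A^6 - A^10; writhe -4
components 2, writhe -4 (6 crossings)
linking number lk(C1,C2) = -2
3-colorings: 3 of 3^6, det 4 — not tricolorable
note: span 4 respects span(V) <= c + mu - 1 = 7 for this 2-component diagram


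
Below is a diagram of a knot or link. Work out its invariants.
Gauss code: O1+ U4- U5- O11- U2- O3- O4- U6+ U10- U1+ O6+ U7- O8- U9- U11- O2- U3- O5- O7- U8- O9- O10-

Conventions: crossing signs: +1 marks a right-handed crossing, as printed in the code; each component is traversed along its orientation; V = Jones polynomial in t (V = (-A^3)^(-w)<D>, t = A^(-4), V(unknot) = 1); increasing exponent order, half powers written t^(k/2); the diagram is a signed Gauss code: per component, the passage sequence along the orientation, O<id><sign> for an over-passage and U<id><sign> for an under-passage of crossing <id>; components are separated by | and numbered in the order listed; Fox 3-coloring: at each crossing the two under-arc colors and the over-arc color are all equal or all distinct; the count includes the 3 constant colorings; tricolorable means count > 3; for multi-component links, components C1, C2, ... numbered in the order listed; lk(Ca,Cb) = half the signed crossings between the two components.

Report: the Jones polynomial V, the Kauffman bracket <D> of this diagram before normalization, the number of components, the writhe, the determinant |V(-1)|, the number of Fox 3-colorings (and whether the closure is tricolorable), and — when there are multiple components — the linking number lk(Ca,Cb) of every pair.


Jones polynomial: V(t) = -t^-10 + t^-9 - t^-8 + t^-7 - t^-6 + t^-5 + t^-3
<D> = -A^-9 - A^-1 + A^3 - A^7 + A^11 - A^15 + A^19; writhe -7
components 1, writhe -7 (11 crossings)
3-colorings: 3 of 3^11, det 7 — not tricolorable
note: V spans 7 powers of t: at least 7 crossings in any diagram


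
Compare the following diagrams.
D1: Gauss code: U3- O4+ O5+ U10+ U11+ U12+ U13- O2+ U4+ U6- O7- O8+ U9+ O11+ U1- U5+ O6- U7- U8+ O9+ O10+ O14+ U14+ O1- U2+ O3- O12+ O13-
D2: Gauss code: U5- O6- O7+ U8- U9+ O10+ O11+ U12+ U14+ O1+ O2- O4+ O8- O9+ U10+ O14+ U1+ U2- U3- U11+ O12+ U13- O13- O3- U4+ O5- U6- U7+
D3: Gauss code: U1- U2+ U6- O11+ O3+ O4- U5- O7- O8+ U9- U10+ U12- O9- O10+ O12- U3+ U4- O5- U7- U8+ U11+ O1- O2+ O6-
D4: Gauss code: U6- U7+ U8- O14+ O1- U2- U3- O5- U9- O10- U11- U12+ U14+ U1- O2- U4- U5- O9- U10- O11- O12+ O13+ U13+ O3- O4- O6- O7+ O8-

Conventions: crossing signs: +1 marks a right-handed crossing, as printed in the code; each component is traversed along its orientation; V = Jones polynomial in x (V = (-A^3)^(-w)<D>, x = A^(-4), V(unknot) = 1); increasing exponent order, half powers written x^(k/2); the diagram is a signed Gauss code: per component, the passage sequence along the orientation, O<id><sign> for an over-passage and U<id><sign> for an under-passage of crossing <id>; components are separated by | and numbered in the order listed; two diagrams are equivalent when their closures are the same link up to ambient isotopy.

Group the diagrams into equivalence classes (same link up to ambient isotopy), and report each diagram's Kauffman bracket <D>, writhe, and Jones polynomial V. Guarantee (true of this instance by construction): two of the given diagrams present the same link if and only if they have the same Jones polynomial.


classes: {D1, D2} | {D3} | {D4}
V(D1) = x - x^2 + 2x^3 - x^4 + x^5 - x^6  [14 crossings, <D> = -A^-12 + A^-8 - A^-4 + 2 - A^4 + A^8, w = +4]
D2 (bracket -A^-18 + A^-14 - A^-10 + 2A^-6 - A^-2 + A^2; 14 crossings at w = +2): V = x - x^2 + 2x^3 - x^4 + x^5 - x^6
V(D3) = 1  [12 crossings, <D> = A^-6, w = -2]
V(D4) = -x^-7 + x^-6 - x^-5 + x^-4 + x^-2  (w -6, c 14, <D> = A^-10 + A^-2 - A^2 + A^6 - A^10)
note: comparing 4 Jones polynomials yields 3 groups


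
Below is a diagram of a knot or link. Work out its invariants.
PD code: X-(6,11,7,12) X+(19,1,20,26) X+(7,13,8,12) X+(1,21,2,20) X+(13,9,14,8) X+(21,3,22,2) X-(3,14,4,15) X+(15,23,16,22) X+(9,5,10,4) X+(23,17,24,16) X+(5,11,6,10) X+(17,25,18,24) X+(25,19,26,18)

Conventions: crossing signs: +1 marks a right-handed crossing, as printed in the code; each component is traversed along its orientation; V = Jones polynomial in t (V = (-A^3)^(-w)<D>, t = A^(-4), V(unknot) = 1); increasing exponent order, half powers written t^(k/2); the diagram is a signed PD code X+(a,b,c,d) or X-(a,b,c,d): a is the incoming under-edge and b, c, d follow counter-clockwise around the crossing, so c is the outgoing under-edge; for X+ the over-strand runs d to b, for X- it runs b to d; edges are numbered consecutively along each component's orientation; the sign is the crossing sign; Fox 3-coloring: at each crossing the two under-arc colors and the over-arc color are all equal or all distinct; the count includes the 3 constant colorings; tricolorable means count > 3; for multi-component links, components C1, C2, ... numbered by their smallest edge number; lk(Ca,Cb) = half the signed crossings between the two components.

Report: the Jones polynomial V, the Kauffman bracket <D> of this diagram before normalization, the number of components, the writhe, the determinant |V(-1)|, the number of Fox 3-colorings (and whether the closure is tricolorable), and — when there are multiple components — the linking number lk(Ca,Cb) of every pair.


Jones polynomial: V(t) = t^4 + 2t^6 - 2t^7 + 2t^8 - 3t^9 + 3t^10 - 3t^11 + 2t^12 - 2t^13 + t^14
<D> = -A^-29 + 2A^-25 - 2A^-21 + 3A^-17 - 3A^-13 + 3A^-9 - 2A^-5 + 2A^-1 - 2A^3 - A^11; writhe +9
components 1, writhe +9 (13 crossings)
3-colorings: 9 of 3^13, det 21 — tricolorable
note: the span of V is 10, forcing >= 10 crossings in any diagram


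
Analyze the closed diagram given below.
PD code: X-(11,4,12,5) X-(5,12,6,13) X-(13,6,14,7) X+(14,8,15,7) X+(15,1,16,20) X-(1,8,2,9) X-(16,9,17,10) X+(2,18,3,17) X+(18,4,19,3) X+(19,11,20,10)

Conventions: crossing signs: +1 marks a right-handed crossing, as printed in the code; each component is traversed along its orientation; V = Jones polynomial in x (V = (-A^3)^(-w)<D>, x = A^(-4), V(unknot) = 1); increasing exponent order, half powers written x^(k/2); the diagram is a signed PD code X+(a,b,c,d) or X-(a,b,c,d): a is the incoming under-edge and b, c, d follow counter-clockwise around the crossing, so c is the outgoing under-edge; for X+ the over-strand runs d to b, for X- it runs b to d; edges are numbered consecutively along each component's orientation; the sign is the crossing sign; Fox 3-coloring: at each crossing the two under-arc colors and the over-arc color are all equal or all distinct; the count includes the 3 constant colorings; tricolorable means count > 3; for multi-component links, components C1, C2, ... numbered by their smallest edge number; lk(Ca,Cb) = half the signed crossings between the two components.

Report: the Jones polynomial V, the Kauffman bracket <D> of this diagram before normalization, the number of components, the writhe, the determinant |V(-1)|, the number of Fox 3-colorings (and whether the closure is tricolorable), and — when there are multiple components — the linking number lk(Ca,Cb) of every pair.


V(x) = -x^-3 + x^-2 - x^-1 + 3 - x + x^2 - x^3
bracket: -A^-12 + A^-8 - A^-4 + 3 - A^4 + A^8 - A^12, w = 0
1 component, writhe 0, over 10 crossings
det 9, colorings 27 of 3^10 — tricolorable
observation: w = 0 (over 10 crossings) is diagram-only; (-A^3)^(0) removes it from V


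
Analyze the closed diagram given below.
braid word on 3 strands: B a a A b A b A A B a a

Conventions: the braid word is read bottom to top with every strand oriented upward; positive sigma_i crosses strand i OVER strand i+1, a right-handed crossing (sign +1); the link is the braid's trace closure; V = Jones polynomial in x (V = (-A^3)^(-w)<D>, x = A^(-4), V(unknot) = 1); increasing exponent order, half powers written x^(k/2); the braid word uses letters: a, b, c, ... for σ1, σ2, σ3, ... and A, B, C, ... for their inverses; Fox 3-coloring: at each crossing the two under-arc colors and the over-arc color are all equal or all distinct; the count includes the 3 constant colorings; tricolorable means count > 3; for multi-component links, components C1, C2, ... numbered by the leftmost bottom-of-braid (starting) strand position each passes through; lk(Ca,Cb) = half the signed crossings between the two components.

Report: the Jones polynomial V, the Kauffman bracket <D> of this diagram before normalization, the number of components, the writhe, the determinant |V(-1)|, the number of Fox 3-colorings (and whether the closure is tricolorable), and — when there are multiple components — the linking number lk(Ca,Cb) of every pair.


V(x) = x^-4 - 2x^-3 + 3x^-2 - 4x^-1 + 5 - 4x + 3x^2 - 2x^3 + x^4
bracket: A^-16 - 2A^-12 + 3A^-8 - 4A^-4 + 5 - 4A^4 + 3A^8 - 2A^12 + A^16, w = 0
1 component, writhe 0, over 12 crossings
det 25, colorings 3 of 3^12 — not tricolorable
observation: the span of V is 8, forcing >= 8 crossings in any diagram


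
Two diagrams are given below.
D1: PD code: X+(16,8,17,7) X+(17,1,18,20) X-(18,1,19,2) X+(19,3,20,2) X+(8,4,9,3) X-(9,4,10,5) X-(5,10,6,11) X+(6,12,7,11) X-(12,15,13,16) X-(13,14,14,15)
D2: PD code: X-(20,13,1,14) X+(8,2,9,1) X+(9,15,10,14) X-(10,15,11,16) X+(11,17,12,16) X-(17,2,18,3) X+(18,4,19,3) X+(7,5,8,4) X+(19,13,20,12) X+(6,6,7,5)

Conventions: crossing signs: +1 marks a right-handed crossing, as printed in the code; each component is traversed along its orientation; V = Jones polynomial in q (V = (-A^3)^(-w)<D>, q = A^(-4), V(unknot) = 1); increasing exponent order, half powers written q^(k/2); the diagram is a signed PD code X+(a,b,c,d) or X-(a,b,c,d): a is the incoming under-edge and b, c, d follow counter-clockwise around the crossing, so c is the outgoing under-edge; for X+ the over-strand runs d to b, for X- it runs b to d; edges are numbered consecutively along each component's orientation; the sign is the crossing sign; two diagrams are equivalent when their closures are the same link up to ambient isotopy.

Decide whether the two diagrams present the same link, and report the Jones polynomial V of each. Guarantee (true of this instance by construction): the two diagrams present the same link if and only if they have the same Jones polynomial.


equivalent: yes
D1 (bracket 1; 10 crossings at w = 0): V = 1
V(D2) = 1  [10 crossings, <D> = A^12, w = +4]
observation: Reidemeister moves carry D1 (10 crossings) to D2 (10)


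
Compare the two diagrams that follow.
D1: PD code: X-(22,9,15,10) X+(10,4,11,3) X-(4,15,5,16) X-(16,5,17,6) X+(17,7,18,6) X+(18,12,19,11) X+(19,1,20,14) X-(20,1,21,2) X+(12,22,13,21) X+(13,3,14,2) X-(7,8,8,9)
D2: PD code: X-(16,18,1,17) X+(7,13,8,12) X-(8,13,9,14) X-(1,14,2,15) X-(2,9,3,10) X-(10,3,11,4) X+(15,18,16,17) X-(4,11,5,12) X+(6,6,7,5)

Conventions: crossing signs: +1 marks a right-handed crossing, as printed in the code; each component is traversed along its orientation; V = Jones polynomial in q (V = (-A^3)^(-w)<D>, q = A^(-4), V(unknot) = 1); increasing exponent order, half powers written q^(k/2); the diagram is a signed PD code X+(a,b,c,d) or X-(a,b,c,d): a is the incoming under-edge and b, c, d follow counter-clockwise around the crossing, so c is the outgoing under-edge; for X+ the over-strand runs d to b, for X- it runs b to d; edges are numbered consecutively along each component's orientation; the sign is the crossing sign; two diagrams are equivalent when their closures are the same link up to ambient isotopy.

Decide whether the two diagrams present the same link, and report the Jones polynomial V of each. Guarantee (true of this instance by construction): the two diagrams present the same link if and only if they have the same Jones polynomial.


equivalent: no
V(D1) = -q^(-3/2) + q^(-1/2) - 2q^(1/2) + q^(3/2) - 2q^(5/2) + q^(7/2)  (w +1, c 11, <D> = -A^-11 + 2A^-7 - A^-3 + 2A - A^5 + A^9)
V(D2) = q^(-9/2) - q^(-5/2) - q^(-3/2) - q^(-1/2)  [9 crossings, <D> = A^-7 + A^-3 + A - A^9, w = -3]
key observation: 2 values of V(q) split the 2 diagrams


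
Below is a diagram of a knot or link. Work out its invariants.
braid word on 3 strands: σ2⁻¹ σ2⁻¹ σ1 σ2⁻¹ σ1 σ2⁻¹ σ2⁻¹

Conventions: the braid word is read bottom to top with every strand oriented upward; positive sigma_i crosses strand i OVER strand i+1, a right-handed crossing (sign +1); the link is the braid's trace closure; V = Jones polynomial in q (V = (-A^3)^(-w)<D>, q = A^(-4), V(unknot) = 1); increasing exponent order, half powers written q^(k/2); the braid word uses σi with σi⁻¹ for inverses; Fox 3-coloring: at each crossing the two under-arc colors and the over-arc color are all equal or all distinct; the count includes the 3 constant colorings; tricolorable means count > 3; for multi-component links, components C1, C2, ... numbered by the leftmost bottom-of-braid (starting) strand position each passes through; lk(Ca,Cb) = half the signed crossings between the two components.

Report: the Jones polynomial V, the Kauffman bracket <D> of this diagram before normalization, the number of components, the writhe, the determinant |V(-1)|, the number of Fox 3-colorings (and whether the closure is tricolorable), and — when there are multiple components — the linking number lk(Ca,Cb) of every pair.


V = q^(-13/2) - 2q^(-11/2) + 2q^(-9/2) - 3q^(-7/2) + 2q^(-5/2) - 2q^(-3/2) + q^(-1/2) - q^(1/2)
<D> = A^-11 - A^-7 + 2A^-3 - 2A + 3A^5 - 2A^9 + 2A^13 - A^17 (w = -3)
2 components over 7 crossings, w = -3
lk(C1,C2): -1
3 Fox colorings among 3^7, |V(-1)| = 14: not tricolorable
why: |V(-1)| = 14: so not tricolorable, since 3 does not divide 14


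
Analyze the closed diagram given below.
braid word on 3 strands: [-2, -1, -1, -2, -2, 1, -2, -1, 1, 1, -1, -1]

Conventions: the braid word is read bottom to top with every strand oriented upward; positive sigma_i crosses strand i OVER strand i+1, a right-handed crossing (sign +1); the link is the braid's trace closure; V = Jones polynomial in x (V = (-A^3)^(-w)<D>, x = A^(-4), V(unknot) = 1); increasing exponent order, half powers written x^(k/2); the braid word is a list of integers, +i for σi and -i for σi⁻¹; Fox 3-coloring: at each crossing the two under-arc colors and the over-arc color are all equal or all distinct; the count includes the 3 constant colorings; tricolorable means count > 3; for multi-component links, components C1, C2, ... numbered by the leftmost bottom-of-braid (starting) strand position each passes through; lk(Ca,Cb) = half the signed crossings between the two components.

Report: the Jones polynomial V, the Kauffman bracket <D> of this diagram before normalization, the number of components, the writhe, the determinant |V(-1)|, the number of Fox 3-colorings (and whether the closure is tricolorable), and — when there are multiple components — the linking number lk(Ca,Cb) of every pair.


V = x^-8 - 2x^-7 + x^-6 - 2x^-5 + 2x^-4 + x^-2
<D> = A^-10 + 2A^-2 - 2A^2 + A^6 - 2A^10 + A^14 (w = -6)
1 component over 12 crossings, w = -6
27 Fox colorings among 3^12, |V(-1)| = 9: tricolorable
why: det 9 = |V(-1)|; divisible by 3, so tricolorable


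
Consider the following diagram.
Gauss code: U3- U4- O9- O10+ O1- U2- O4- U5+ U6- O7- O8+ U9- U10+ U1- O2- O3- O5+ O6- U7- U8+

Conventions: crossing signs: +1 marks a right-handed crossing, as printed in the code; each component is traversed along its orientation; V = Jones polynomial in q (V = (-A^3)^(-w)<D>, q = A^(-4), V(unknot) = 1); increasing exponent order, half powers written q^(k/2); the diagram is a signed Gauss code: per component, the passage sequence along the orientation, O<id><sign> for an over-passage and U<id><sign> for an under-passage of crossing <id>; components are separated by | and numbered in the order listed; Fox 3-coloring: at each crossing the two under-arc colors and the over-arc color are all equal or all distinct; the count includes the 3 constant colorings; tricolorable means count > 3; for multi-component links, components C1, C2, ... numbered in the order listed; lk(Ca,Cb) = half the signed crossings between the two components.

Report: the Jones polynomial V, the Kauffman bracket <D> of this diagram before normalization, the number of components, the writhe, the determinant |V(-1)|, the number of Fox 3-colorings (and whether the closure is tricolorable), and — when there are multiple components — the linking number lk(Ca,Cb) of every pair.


V(q) = -q^-4 + q^-3 + q^-1
bracket: A^-8 + 1 - A^4, w = -4
1 component, writhe -4, over 10 crossings
det 3, colorings 9 of 3^10 — tricolorable
observation: w = -4 shifts under R1 moves; the (-A^3)^(4) factor cancels that in V


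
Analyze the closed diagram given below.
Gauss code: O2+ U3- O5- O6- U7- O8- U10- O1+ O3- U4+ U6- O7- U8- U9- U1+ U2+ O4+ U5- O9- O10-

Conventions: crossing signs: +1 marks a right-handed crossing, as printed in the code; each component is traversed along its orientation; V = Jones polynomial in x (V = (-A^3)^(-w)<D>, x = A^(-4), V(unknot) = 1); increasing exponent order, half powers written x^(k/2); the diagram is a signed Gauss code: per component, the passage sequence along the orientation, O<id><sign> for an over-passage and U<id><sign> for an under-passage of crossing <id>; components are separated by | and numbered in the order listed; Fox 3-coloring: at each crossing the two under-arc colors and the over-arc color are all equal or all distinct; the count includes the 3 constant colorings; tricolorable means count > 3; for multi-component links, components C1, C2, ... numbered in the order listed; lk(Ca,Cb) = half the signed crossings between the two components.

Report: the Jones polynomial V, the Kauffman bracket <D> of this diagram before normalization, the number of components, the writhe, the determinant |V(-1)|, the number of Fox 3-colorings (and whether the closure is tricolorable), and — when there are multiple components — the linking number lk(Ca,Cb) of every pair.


V(x) = -x^-6 + x^-5 - x^-4 + 2x^-3 - x^-2 + x^-1
bracket: A^-8 - A^-4 + 2 - A^4 + A^8 - A^12, w = -4
1 component, writhe -4, over 10 crossings
det 7, colorings 3 of 3^10 — not tricolorable
observation: w = -4 (over 10 crossings) is diagram-only; (-A^3)^(4) removes it from V


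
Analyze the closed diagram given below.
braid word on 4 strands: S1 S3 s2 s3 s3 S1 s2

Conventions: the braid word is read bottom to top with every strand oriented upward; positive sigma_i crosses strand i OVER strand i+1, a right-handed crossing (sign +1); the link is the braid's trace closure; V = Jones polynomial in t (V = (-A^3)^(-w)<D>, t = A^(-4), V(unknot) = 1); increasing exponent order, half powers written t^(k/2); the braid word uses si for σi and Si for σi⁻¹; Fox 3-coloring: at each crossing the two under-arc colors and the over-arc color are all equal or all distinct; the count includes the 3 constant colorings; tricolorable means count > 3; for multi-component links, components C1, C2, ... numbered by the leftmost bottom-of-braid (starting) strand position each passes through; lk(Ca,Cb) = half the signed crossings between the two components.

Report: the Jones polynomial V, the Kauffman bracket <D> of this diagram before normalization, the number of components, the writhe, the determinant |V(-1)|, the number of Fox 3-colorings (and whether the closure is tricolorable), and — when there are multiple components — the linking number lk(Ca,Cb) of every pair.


V = t^-2 - t^-1 + 2 - 2t + t^2 - t^3 + t^4
<D> = -A^-13 + A^-9 - A^-5 + 2A^-1 - 2A^3 + A^7 - A^11 (w = +1)
1 component over 7 crossings, w = +1
9 Fox colorings among 3^7, |V(-1)| = 9: tricolorable
why: det 9 = |V(-1)|; divisible by 3, so tricolorable


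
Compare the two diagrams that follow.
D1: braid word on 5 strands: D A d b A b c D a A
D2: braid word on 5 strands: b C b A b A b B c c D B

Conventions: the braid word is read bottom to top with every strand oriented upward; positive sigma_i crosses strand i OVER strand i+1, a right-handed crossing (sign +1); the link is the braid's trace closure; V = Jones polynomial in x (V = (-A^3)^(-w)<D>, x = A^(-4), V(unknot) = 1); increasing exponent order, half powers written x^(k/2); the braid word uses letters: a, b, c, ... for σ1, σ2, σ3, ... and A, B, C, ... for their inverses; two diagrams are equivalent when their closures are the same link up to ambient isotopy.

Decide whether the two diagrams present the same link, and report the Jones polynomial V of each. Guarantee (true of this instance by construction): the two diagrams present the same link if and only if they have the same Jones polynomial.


equivalent: yes
D1 (bracket A^-8 - A^-4 + 1 - A^4 + A^8; 10 crossings at w = 0): V = x^-2 - x^-1 + 1 - x + x^2
D2 (bracket A^-8 - A^-4 + 1 - A^4 + A^8; 12 crossings at w = 0): V = x^-2 - x^-1 + 1 - x + x^2
key observation: all 2 diagrams share one V(x), hence one class


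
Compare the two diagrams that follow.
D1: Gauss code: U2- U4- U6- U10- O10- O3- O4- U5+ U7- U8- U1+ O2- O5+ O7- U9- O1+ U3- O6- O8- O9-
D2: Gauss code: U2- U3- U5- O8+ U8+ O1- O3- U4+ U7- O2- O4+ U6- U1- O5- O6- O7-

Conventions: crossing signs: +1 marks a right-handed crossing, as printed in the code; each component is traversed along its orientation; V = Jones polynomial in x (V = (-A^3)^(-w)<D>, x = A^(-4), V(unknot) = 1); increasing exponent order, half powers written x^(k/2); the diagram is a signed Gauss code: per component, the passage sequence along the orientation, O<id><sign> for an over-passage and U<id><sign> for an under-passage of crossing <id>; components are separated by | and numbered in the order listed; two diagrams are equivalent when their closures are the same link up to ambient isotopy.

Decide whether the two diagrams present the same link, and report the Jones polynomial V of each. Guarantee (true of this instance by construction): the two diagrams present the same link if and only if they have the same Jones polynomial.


same link: yes
V(D1) = -x^-6 + x^-5 - x^-4 + 2x^-3 - x^-2 + x^-1  [10 crossings, <D> = A^-14 - A^-10 + 2A^-6 - A^-2 + A^2 - A^6, w = -6]
V(D2) = -x^-6 + x^-5 - x^-4 + 2x^-3 - x^-2 + x^-1  (w -4, c 8, <D> = A^-8 - A^-4 + 2 - A^4 + A^8 - A^12)
note: one V(x) for all 2 diagrams — one class (guaranteed)


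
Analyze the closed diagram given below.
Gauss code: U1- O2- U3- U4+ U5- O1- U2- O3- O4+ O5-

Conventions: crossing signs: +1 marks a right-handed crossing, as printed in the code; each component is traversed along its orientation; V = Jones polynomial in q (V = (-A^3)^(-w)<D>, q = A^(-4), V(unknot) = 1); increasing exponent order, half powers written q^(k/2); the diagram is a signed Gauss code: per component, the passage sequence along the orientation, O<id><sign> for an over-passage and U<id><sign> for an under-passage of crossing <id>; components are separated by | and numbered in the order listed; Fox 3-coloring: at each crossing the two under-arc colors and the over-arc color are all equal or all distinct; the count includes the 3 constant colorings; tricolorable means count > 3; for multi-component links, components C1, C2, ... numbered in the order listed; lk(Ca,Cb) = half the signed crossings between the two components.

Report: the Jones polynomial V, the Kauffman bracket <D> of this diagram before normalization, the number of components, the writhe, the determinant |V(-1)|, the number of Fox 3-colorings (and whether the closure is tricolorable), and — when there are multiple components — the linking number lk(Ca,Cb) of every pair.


V(q) = -q^-4 + q^-3 + q^-1
bracket: -A^-5 - A^3 + A^7, w = -3
1 component, writhe -3, over 5 crossings
det 3, colorings 9 of 3^5 — tricolorable
observation: |V(-1)| = 3: so tricolorable, since 3 divides 3


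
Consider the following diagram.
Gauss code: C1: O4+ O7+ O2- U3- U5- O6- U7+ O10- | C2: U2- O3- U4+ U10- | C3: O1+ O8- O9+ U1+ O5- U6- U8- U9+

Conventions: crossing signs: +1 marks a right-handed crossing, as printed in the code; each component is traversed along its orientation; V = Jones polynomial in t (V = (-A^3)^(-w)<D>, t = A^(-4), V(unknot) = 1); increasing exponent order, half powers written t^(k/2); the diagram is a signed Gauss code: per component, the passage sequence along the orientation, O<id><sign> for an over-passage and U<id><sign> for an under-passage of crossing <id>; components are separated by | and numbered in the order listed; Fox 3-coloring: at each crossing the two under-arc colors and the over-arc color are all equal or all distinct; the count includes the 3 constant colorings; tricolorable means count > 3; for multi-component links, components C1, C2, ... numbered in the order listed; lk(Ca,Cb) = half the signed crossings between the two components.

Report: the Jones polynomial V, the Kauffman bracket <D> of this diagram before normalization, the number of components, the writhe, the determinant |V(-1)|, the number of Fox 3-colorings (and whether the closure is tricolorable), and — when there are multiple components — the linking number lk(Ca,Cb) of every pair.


V(t) = t^-5 + 2t^-3 + t^-1
bracket: A^-2 + 2A^6 + A^14, w = -2
3 components, writhe -2, over 10 crossings
lk(C1,C2) = -1
linking number lk(C1,C3) = -1
lk(C2,C3): 0
det 4, colorings 3 of 3^10 — not tricolorable
observation: |V(-1)| = 4: so not tricolorable, since 3 does not divide 4


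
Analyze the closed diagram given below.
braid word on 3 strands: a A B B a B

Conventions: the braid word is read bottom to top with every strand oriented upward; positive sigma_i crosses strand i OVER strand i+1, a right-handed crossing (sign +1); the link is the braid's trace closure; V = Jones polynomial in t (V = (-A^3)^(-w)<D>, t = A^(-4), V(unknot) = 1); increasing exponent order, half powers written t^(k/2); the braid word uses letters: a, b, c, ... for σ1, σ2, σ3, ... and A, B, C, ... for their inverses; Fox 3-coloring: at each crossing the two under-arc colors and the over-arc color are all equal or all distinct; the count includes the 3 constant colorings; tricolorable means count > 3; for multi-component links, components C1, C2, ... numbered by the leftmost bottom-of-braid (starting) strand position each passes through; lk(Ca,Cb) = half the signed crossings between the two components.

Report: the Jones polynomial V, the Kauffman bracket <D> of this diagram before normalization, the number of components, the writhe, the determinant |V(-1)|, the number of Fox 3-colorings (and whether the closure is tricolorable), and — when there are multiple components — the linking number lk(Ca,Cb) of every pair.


V = -t^-4 + t^-3 + t^-1
<D> = A^-2 + A^6 - A^10 (w = -2)
1 component over 6 crossings, w = -2
9 Fox colorings among 3^6, |V(-1)| = 3: tricolorable
why: det 3 = |V(-1)|; divisible by 3, so tricolorable


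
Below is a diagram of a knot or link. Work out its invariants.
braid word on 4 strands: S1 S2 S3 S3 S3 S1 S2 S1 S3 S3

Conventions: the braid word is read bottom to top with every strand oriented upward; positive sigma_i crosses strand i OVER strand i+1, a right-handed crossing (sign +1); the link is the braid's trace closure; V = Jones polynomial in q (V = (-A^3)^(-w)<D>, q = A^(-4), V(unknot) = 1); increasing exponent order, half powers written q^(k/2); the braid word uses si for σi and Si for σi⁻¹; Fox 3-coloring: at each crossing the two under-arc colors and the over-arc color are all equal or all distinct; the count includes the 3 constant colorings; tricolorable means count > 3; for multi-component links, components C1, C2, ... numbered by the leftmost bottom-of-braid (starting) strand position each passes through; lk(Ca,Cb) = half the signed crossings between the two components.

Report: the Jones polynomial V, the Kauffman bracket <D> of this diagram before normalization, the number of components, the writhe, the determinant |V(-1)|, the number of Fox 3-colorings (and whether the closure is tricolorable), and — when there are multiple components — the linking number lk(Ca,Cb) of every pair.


V(q) = -q^(-11/2) - q^(-7/2)
bracket: -A^-16 - A^-8, w = -10
2 components, writhe -10, over 10 crossings
lk(C1,C2) = -3
det 2, colorings 3 of 3^10 — not tricolorable
observation: the 1 component pair carries total linking -3


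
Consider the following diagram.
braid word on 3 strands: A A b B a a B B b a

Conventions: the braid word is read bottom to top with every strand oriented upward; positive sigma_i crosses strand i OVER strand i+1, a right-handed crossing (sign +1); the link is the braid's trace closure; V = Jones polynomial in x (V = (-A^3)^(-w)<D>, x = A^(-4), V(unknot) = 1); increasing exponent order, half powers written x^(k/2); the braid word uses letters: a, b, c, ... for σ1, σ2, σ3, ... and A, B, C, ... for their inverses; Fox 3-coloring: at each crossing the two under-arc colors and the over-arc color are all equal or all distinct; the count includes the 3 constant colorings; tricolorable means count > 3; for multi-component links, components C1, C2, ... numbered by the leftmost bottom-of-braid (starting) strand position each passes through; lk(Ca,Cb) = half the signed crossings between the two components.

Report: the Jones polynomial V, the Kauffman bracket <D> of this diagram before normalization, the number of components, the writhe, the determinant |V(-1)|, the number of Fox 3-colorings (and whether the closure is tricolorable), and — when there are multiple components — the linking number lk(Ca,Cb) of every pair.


V = 1
<D> = 1 (w = 0)
1 component over 10 crossings, w = 0
3 Fox colorings among 3^10, |V(-1)| = 1: not tricolorable
why: |V(-1)| = 1: so not tricolorable, since 3 does not divide 1


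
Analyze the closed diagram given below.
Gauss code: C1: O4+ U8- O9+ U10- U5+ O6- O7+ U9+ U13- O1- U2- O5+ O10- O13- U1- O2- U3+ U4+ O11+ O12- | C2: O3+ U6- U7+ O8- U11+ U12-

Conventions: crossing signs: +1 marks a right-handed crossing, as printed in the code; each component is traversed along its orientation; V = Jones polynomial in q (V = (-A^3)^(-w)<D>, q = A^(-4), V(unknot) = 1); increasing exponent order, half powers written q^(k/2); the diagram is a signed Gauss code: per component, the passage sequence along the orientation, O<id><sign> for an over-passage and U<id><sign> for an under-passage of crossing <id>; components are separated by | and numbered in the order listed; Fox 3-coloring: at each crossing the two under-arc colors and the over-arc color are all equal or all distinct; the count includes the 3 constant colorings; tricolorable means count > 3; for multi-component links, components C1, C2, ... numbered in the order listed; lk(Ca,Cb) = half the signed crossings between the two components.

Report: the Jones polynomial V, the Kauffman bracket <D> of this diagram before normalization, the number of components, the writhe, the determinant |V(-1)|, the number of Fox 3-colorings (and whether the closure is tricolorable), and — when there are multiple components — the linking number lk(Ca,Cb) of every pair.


V(q) = q^(-9/2) - q^(-5/2) - q^(-3/2) - q^(-1/2)
bracket: A^-1 + A^3 + A^7 - A^15, w = -1
2 components, writhe -1, over 13 crossings
lk(C1,C2) = 0
det 0, colorings 27 of 3^13 — tricolorable
observation: the span of V is 4, within the link bound 13 + 2 - 1


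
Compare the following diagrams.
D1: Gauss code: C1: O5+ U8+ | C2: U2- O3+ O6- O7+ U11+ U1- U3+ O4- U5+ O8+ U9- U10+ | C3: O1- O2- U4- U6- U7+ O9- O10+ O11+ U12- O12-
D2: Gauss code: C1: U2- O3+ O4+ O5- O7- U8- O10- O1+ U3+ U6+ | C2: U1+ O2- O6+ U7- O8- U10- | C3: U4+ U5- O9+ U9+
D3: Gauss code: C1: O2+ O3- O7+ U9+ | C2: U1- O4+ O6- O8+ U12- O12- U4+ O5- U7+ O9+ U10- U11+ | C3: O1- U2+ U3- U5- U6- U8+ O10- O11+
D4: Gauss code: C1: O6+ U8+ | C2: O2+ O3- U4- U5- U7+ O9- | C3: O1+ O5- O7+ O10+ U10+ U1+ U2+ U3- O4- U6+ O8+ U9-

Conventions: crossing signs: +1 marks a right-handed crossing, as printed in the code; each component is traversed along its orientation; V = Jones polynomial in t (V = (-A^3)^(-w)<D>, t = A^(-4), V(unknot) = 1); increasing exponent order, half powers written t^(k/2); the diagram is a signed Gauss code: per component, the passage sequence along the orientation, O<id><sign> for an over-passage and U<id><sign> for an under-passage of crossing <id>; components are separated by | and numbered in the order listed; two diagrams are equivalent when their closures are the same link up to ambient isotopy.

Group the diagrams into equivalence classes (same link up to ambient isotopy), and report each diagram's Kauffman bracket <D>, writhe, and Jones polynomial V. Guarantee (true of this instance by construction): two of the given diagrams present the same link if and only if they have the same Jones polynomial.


classes: {D1, D3, D4} | {D2}
V(D1) = t^-2 + 2 + t^2  [12 crossings, <D> = A^-8 + 2 + A^8, w = 0]
V(D2) = t^-3 + t^-2 + t^-1 + 1  (w 0, c 10, <D> = 1 + A^4 + A^8 + A^12)
V(D3) = t^-2 + 2 + t^2  (w 0, c 12, <D> = A^-8 + 2 + A^8)
D4 (bracket A^-2 + 2A^6 + A^14; 10 crossings at w = +2): V = t^-2 + 2 + t^2
insight: V(t) takes 2 values over 4 diagrams, fixing the grouping


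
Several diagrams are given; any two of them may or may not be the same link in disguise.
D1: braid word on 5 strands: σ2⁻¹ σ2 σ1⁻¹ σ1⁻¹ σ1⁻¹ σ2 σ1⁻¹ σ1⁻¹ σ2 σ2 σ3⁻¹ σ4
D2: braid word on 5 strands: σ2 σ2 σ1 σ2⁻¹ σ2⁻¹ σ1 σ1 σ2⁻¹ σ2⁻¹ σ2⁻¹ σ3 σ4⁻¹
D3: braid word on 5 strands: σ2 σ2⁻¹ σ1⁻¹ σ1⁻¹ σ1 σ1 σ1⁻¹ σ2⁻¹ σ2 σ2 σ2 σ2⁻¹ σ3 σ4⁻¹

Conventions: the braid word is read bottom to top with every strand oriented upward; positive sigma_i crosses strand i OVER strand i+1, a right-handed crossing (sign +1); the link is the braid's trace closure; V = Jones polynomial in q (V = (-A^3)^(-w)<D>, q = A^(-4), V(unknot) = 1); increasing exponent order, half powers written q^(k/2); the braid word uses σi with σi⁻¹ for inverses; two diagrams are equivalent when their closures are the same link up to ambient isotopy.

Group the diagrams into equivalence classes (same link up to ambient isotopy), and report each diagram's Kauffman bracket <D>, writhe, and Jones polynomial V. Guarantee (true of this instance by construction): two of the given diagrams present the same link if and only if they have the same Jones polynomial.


classes: {D1} | {D2} | {D3}
V(D1) = -q^-6 + 2q^-5 - 4q^-4 + 5q^-3 - 4q^-2 + 5q^-1 - 3 + 2q - q^2  [12 crossings, <D> = -A^-14 + 2A^-10 - 3A^-6 + 5A^-2 - 4A^2 + 5A^6 - 4A^10 + 2A^14 - A^18, w = -2]
V(D2) = -q^-3 + 2q^-2 - 2q^-1 + 3 - 2q + 2q^2 - q^3  (w 0, c 12, <D> = -A^-12 + 2A^-8 - 2A^-4 + 3 - 2A^4 + 2A^8 - A^12)
D3 (bracket 1; 14 crossings at w = 0): V = 1
note: 3 classes among 3 diagrams; unequal V(q) rules out equality


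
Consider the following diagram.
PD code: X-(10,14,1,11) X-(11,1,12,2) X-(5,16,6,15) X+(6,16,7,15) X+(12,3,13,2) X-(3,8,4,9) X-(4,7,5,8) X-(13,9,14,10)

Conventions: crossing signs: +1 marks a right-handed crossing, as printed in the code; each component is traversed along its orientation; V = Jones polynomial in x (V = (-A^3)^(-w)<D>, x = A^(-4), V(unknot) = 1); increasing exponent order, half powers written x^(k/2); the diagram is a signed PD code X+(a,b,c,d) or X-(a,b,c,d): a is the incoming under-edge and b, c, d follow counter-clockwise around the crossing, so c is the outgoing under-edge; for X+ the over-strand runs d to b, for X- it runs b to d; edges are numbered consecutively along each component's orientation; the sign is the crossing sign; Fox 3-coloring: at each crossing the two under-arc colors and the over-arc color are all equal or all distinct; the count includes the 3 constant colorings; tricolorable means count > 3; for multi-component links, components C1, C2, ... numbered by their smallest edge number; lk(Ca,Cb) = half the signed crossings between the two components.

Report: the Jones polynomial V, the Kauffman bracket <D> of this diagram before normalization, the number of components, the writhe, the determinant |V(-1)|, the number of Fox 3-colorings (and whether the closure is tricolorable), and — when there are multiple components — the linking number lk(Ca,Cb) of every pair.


V = x^-3 + x^-2 + x^-1 + 1
<D> = A^-12 + A^-8 + A^-4 + 1 (w = -4)
3 components over 8 crossings, w = -4
lk(C1,C2): -1
lk(C1,C3) = 0
linking number lk(C2,C3) = 0
9 Fox colorings among 3^9, |V(-1)| = 0: tricolorable
why: w = -4 (over 8 crossings) is diagram-only; (-A^3)^(4) removes it from V
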